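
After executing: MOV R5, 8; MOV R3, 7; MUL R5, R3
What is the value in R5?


Register state trace:
  MOV R5, 8  → R5 = 8
  MOV R3, 7  → R3 = 7
  MUL R5, R3  → R5 = 8 * 7 = 56
Final: R5 = 56

56


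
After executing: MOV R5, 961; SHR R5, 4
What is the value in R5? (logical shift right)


Register state trace:
  MOV R5, 961  → R5 = 961
  SHR R5, 4  → R5 = 961 >> 4 = 961 // 2^4 = 60
Final: R5 = 60

60


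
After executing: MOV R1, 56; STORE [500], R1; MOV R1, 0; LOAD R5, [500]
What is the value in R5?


Register and memory trace:
  MOV R1, 56  → R1 = 56
  STORE [500], R1  → mem[500] = 56
  MOV R1, 0  → R1 = 0
  LOAD R5, [500]  → R5 = mem[500] = 56
Final: R5 = 56

56


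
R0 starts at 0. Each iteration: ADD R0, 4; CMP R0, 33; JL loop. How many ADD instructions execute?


Loop trace (R0 starts at 0, target 33, step 4):
  ADD #1: R0 = 0 + 4 = 4  → 4 < 33, loop
  ADD #2: R0 = 4 + 4 = 8  → 8 < 33, loop
  ADD #3: R0 = 8 + 4 = 12  → 12 < 33, loop
  ADD #4: R0 = 12 + 4 = 16  → 16 < 33, loop
  ADD #5: R0 = 16 + 4 = 20  → 20 < 33, loop
  ADD #6: R0 = 20 + 4 = 24  → 24 < 33, loop
  ADD #7: R0 = 24 + 4 = 28  → 28 < 33, loop
  ADD #8: R0 = 28 + 4 = 32  → 32 < 33, loop
  ADD #9: R0 = 32 + 4 = 36  → 36 >= 33, exit
Total ADD instructions: 9

9


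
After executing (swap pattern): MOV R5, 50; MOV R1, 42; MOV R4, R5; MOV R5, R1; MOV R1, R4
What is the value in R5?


Register state trace (swap pattern):
  MOV R5, 50  → R5 = 50
  MOV R1, 42  → R1 = 42
  MOV R4, R5  → R4 = 50  (save R5)
  MOV R5, R1  → R5 = 42  (R5 gets R1's value)
  MOV R1, R4  → R1 = 50  (R1 gets saved value)
Final: R5 = 42

42


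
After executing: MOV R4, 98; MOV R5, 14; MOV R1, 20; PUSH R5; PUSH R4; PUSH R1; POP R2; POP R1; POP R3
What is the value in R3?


Stack trace (top is rightmost):
  MOV R4, 98  → R4 = 98
  MOV R5, 14  → R5 = 14
  MOV R1, 20  → R1 = 20
  PUSH R5  → stack: [14]
  PUSH R4  → stack: [14, 98]
  PUSH R1  → stack: [14, 98, 20]
  POP R2  → R2 = 20, stack: [14, 98]
  POP R1  → R1 = 98, stack: [14]
  POP R3  → R3 = 14, stack: []
Final: R3 = 14

14


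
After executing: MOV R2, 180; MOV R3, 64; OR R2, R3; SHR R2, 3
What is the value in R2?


Register state trace:
  MOV R2, 180  → R2 = 180 (0b10110100)
  MOV R3, 64  → R3 = 64 (0b01000000)
  OR R2, R3  → R2 = 180 OR 64 = 244 (0b11110100)
  SHR R2, 3  → R2 = 244 >> 3 = 30
Final: R2 = 30

30


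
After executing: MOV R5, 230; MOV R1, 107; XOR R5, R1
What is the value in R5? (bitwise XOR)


Register state trace:
  MOV R5, 230  → R5 = 230 (0b11100110)
  MOV R1, 107  → R1 = 107 (0b01101011)
  XOR R5, R1  → R5 = 230 XOR 107 = 141 (0b10001101)
Final: R5 = 141

141


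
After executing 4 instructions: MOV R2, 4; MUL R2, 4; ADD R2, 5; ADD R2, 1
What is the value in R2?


Register state trace:
  MOV R2, 4  → R2 = 4
  MUL R2, 4  → R2 = 4 * 4 = 16
  ADD R2, 5  → R2 = 16 + 5 = 21
  ADD R2, 1  → R2 = 21 + 1 = 22
Final: R2 = 22

22


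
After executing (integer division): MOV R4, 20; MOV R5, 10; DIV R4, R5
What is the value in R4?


Register state trace:
  MOV R4, 20  → R4 = 20
  MOV R5, 10  → R5 = 10
  DIV R4, R5  → R4 = 20 // 10 = 2
Final: R4 = 2

2


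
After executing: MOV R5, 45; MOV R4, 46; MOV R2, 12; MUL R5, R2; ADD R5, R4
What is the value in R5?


Register state trace:
  MOV R5, 45  → R5 = 45
  MOV R4, 46  → R4 = 46
  MOV R2, 12  → R2 = 12
  MUL R5, R2  → R5 = 45 * 12 = 540
  ADD R5, R4  → R5 = 540 + 46 = 586
Final: R5 = 586

586


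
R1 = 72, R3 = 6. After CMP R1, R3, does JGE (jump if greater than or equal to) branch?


Trace:
  R1 = 72, R3 = 6
  CMP R1, R3  → compares 72 vs 6
  JGE checks: is 72 greater than or equal to 6?
  72 > 6, so condition is true
Branch taken: Yes

Yes


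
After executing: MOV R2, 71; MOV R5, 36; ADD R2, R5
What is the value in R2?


Register state trace:
  MOV R2, 71  → R2 = 71
  MOV R5, 36  → R5 = 36
  ADD R2, R5  → R2 = 71 + 36 = 107
Final: R2 = 107

107


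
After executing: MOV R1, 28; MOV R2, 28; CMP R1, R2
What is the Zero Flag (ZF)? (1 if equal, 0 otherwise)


Register state trace:
  MOV R1, 28  → R1 = 28
  MOV R2, 28  → R2 = 28
  CMP R1, R2  → computes 28 - 28 = 0
  Result is zero, so values are equal
ZF = 1

1


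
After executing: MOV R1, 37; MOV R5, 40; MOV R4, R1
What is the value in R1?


Register state trace:
  MOV R1, 37  → R1 = 37
  MOV R5, 40  → R5 = 40
  MOV R4, R1  → R4 = 37
Final: R1 = 37

37


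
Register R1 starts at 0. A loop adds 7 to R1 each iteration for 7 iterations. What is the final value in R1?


Starting value: R1 = 0
  Iter 1: R1 = 0 + 7 = 7
  Iter 2: R1 = 7 + 7 = 14
  Iter 3: R1 = 14 + 7 = 21
  Iter 4: R1 = 21 + 7 = 28
  Iter 5: R1 = 28 + 7 = 35
  Iter 6: R1 = 35 + 7 = 42
  Iter 7: R1 = 42 + 7 = 49
Final: R1 = 49

49


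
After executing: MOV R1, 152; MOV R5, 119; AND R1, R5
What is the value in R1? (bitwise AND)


Register state trace:
  MOV R1, 152  → R1 = 152 (0b10011000)
  MOV R5, 119  → R5 = 119 (0b01110111)
  AND R1, R5  → R1 = 152 AND 119 = 16 (0b00010000)
Final: R1 = 16

16


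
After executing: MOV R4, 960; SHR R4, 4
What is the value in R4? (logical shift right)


Register state trace:
  MOV R4, 960  → R4 = 960
  SHR R4, 4  → R4 = 960 >> 4 = 960 // 2^4 = 60
Final: R4 = 60

60


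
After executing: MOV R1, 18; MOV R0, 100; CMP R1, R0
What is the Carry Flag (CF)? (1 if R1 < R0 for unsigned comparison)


Register state trace:
  MOV R1, 18  → R1 = 18
  MOV R0, 100  → R0 = 100
  CMP R1, R0  → unsigned 18 - 100: borrow occurs
  18 < 100, so CF = 1
CF = 1

1


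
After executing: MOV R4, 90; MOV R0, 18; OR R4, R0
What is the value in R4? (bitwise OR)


Register state trace:
  MOV R4, 90  → R4 = 90 (0b01011010)
  MOV R0, 18  → R0 = 18 (0b00010010)
  OR R4, R0   → R4 = 90 OR 18 = 90 (0b01011010)
Final: R4 = 90

90


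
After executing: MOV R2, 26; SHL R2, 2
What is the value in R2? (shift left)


Register state trace:
  MOV R2, 26  → R2 = 26
  SHL R2, 2  → R2 = 26 << 2 = 26 * 2^2 = 104
Final: R2 = 104

104


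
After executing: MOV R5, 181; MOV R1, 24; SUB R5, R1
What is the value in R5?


Register state trace:
  MOV R5, 181  → R5 = 181
  MOV R1, 24  → R1 = 24
  SUB R5, R1  → R5 = 181 - 24 = 157
Final: R5 = 157

157


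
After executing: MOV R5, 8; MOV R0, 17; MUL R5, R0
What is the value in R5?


Register state trace:
  MOV R5, 8  → R5 = 8
  MOV R0, 17  → R0 = 17
  MUL R5, R0  → R5 = 8 * 17 = 136
Final: R5 = 136

136


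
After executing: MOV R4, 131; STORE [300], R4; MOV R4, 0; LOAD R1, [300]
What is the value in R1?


Register and memory trace:
  MOV R4, 131  → R4 = 131
  STORE [300], R4  → mem[300] = 131
  MOV R4, 0  → R4 = 0
  LOAD R1, [300]  → R1 = mem[300] = 131
Final: R1 = 131

131


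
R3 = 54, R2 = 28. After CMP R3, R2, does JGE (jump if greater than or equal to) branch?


Trace:
  R3 = 54, R2 = 28
  CMP R3, R2  → compares 54 vs 28
  JGE checks: is 54 greater than or equal to 28?
  54 > 28, so condition is true
Branch taken: Yes

Yes


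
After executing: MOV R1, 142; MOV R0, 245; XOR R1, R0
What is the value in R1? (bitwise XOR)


Register state trace:
  MOV R1, 142  → R1 = 142 (0b10001110)
  MOV R0, 245  → R0 = 245 (0b11110101)
  XOR R1, R0  → R1 = 142 XOR 245 = 123 (0b01111011)
Final: R1 = 123

123


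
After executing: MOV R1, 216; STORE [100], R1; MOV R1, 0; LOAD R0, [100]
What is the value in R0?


Register and memory trace:
  MOV R1, 216  → R1 = 216
  STORE [100], R1  → mem[100] = 216
  MOV R1, 0  → R1 = 0
  LOAD R0, [100]  → R0 = mem[100] = 216
Final: R0 = 216

216


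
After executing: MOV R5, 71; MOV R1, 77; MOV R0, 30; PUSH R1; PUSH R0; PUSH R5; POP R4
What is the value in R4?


Stack trace (top is rightmost):
  MOV R5, 71  → R5 = 71
  MOV R1, 77  → R1 = 77
  MOV R0, 30  → R0 = 30
  PUSH R1  → stack: [77]
  PUSH R0  → stack: [77, 30]
  PUSH R5  → stack: [77, 30, 71]
  POP R4  → R4 = 71, stack: [77, 30]
Final: R4 = 71

71


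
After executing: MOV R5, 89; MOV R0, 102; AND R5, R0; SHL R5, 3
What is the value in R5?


Register state trace:
  MOV R5, 89  → R5 = 89 (0b01011001)
  MOV R0, 102  → R0 = 102 (0b01100110)
  AND R5, R0  → R5 = 89 AND 102 = 64 (0b01000000)
  SHL R5, 3  → R5 = 64 << 3 = 512
Final: R5 = 512

512


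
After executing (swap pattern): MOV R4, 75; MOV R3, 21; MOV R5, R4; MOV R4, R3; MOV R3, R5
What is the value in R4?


Register state trace (swap pattern):
  MOV R4, 75  → R4 = 75
  MOV R3, 21  → R3 = 21
  MOV R5, R4  → R5 = 75  (save R4)
  MOV R4, R3  → R4 = 21  (R4 gets R3's value)
  MOV R3, R5  → R3 = 75  (R3 gets saved value)
Final: R4 = 21

21


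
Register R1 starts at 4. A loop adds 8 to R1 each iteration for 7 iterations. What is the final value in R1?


Starting value: R1 = 4
  Iter 1: R1 = 4 + 8 = 12
  Iter 2: R1 = 12 + 8 = 20
  Iter 3: R1 = 20 + 8 = 28
  Iter 4: R1 = 28 + 8 = 36
  Iter 5: R1 = 36 + 8 = 44
  Iter 6: R1 = 44 + 8 = 52
  Iter 7: R1 = 52 + 8 = 60
Final: R1 = 60

60


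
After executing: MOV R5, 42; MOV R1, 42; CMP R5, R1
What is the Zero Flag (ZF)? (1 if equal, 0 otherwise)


Register state trace:
  MOV R5, 42  → R5 = 42
  MOV R1, 42  → R1 = 42
  CMP R5, R1  → computes 42 - 42 = 0
  Result is zero, so values are equal
ZF = 1

1


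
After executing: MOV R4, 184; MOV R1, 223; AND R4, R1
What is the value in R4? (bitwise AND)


Register state trace:
  MOV R4, 184  → R4 = 184 (0b10111000)
  MOV R1, 223  → R1 = 223 (0b11011111)
  AND R4, R1  → R4 = 184 AND 223 = 152 (0b10011000)
Final: R4 = 152

152


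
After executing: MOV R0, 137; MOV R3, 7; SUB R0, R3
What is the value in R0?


Register state trace:
  MOV R0, 137  → R0 = 137
  MOV R3, 7  → R3 = 7
  SUB R0, R3  → R0 = 137 - 7 = 130
Final: R0 = 130

130


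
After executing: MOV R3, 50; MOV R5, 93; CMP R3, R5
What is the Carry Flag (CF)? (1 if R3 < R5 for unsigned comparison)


Register state trace:
  MOV R3, 50  → R3 = 50
  MOV R5, 93  → R5 = 93
  CMP R3, R5  → unsigned 50 - 93: borrow occurs
  50 < 93, so CF = 1
CF = 1

1


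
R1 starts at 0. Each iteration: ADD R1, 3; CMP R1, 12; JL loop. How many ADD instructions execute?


Loop trace (R1 starts at 0, target 12, step 3):
  ADD #1: R1 = 0 + 3 = 3  → 3 < 12, loop
  ADD #2: R1 = 3 + 3 = 6  → 6 < 12, loop
  ADD #3: R1 = 6 + 3 = 9  → 9 < 12, loop
  ADD #4: R1 = 9 + 3 = 12  → 12 >= 12, exit
Total ADD instructions: 4

4


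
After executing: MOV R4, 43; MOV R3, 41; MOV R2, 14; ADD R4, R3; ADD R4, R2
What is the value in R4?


Register state trace:
  MOV R4, 43  → R4 = 43
  MOV R3, 41  → R3 = 41
  MOV R2, 14  → R2 = 14
  ADD R4, R3  → R4 = 43 + 41 = 84
  ADD R4, R2  → R4 = 84 + 14 = 98
Final: R4 = 98

98


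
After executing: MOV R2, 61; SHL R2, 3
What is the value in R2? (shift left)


Register state trace:
  MOV R2, 61  → R2 = 61
  SHL R2, 3  → R2 = 61 << 3 = 61 * 2^3 = 488
Final: R2 = 488

488


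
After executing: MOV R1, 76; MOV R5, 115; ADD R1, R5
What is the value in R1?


Register state trace:
  MOV R1, 76  → R1 = 76
  MOV R5, 115  → R5 = 115
  ADD R1, R5  → R1 = 76 + 115 = 191
Final: R1 = 191

191


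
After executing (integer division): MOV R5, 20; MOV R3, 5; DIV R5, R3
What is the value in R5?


Register state trace:
  MOV R5, 20  → R5 = 20
  MOV R3, 5  → R3 = 5
  DIV R5, R3  → R5 = 20 // 5 = 4
Final: R5 = 4

4


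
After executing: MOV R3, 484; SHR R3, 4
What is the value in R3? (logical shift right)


Register state trace:
  MOV R3, 484  → R3 = 484
  SHR R3, 4  → R3 = 484 >> 4 = 484 // 2^4 = 30
Final: R3 = 30

30


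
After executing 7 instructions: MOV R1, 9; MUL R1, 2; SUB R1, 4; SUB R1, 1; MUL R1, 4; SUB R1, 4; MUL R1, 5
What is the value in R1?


Register state trace:
  MOV R1, 9  → R1 = 9
  MUL R1, 2  → R1 = 9 * 2 = 18
  SUB R1, 4  → R1 = 18 - 4 = 14
  SUB R1, 1  → R1 = 14 - 1 = 13
  MUL R1, 4  → R1 = 13 * 4 = 52
  SUB R1, 4  → R1 = 52 - 4 = 48
  MUL R1, 5  → R1 = 48 * 5 = 240
Final: R1 = 240

240


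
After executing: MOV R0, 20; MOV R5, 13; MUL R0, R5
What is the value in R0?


Register state trace:
  MOV R0, 20  → R0 = 20
  MOV R5, 13  → R5 = 13
  MUL R0, R5  → R0 = 20 * 13 = 260
Final: R0 = 260

260


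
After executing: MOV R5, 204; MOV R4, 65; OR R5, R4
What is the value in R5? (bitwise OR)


Register state trace:
  MOV R5, 204  → R5 = 204 (0b11001100)
  MOV R4, 65  → R4 = 65 (0b01000001)
  OR R5, R4   → R5 = 204 OR 65 = 205 (0b11001101)
Final: R5 = 205

205


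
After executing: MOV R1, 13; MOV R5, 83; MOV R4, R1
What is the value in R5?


Register state trace:
  MOV R1, 13  → R1 = 13
  MOV R5, 83  → R5 = 83
  MOV R4, R1  → R4 = 13
Final: R5 = 83

83


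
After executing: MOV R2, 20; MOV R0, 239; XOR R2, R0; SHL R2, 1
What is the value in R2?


Register state trace:
  MOV R2, 20  → R2 = 20 (0b00010100)
  MOV R0, 239  → R0 = 239 (0b11101111)
  XOR R2, R0  → R2 = 20 XOR 239 = 251 (0b11111011)
  SHL R2, 1  → R2 = 251 << 1 = 502
Final: R2 = 502

502


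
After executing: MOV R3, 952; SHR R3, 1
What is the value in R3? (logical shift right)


Register state trace:
  MOV R3, 952  → R3 = 952
  SHR R3, 1  → R3 = 952 >> 1 = 952 // 2^1 = 476
Final: R3 = 476

476


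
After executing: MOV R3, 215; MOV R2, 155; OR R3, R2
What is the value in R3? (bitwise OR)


Register state trace:
  MOV R3, 215  → R3 = 215 (0b11010111)
  MOV R2, 155  → R2 = 155 (0b10011011)
  OR R3, R2   → R3 = 215 OR 155 = 223 (0b11011111)
Final: R3 = 223

223


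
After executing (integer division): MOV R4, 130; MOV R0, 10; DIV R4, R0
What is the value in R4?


Register state trace:
  MOV R4, 130  → R4 = 130
  MOV R0, 10  → R0 = 10
  DIV R4, R0  → R4 = 130 // 10 = 13
Final: R4 = 13

13


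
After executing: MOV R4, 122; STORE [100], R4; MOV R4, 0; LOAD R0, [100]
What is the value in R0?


Register and memory trace:
  MOV R4, 122  → R4 = 122
  STORE [100], R4  → mem[100] = 122
  MOV R4, 0  → R4 = 0
  LOAD R0, [100]  → R0 = mem[100] = 122
Final: R0 = 122

122


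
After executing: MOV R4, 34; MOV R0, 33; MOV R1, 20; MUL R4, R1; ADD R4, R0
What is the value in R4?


Register state trace:
  MOV R4, 34  → R4 = 34
  MOV R0, 33  → R0 = 33
  MOV R1, 20  → R1 = 20
  MUL R4, R1  → R4 = 34 * 20 = 680
  ADD R4, R0  → R4 = 680 + 33 = 713
Final: R4 = 713

713


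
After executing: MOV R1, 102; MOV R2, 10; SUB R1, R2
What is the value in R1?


Register state trace:
  MOV R1, 102  → R1 = 102
  MOV R2, 10  → R2 = 10
  SUB R1, R2  → R1 = 102 - 10 = 92
Final: R1 = 92

92


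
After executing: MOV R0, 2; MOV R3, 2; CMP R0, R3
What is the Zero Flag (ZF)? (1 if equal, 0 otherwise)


Register state trace:
  MOV R0, 2  → R0 = 2
  MOV R3, 2  → R3 = 2
  CMP R0, R3  → computes 2 - 2 = 0
  Result is zero, so values are equal
ZF = 1

1


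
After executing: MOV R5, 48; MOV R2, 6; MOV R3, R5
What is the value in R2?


Register state trace:
  MOV R5, 48  → R5 = 48
  MOV R2, 6  → R2 = 6
  MOV R3, R5  → R3 = 48
Final: R2 = 6

6


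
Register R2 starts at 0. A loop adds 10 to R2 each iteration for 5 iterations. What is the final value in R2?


Starting value: R2 = 0
  Iter 1: R2 = 0 + 10 = 10
  Iter 2: R2 = 10 + 10 = 20
  Iter 3: R2 = 20 + 10 = 30
  Iter 4: R2 = 30 + 10 = 40
  Iter 5: R2 = 40 + 10 = 50
Final: R2 = 50

50


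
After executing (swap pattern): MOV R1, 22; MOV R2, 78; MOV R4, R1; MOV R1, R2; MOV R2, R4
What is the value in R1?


Register state trace (swap pattern):
  MOV R1, 22  → R1 = 22
  MOV R2, 78  → R2 = 78
  MOV R4, R1  → R4 = 22  (save R1)
  MOV R1, R2  → R1 = 78  (R1 gets R2's value)
  MOV R2, R4  → R2 = 22  (R2 gets saved value)
Final: R1 = 78

78


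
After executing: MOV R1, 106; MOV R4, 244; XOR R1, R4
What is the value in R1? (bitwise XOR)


Register state trace:
  MOV R1, 106  → R1 = 106 (0b01101010)
  MOV R4, 244  → R4 = 244 (0b11110100)
  XOR R1, R4  → R1 = 106 XOR 244 = 158 (0b10011110)
Final: R1 = 158

158


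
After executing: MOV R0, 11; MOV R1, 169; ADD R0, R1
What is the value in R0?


Register state trace:
  MOV R0, 11  → R0 = 11
  MOV R1, 169  → R1 = 169
  ADD R0, R1  → R0 = 11 + 169 = 180
Final: R0 = 180

180


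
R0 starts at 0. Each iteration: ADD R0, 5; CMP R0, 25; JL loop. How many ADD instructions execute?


Loop trace (R0 starts at 0, target 25, step 5):
  ADD #1: R0 = 0 + 5 = 5  → 5 < 25, loop
  ADD #2: R0 = 5 + 5 = 10  → 10 < 25, loop
  ADD #3: R0 = 10 + 5 = 15  → 15 < 25, loop
  ADD #4: R0 = 15 + 5 = 20  → 20 < 25, loop
  ADD #5: R0 = 20 + 5 = 25  → 25 >= 25, exit
Total ADD instructions: 5

5


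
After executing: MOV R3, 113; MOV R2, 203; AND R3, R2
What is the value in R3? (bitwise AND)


Register state trace:
  MOV R3, 113  → R3 = 113 (0b01110001)
  MOV R2, 203  → R2 = 203 (0b11001011)
  AND R3, R2  → R3 = 113 AND 203 = 65 (0b01000001)
Final: R3 = 65

65


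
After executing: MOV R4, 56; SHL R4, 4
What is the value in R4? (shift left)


Register state trace:
  MOV R4, 56  → R4 = 56
  SHL R4, 4  → R4 = 56 << 4 = 56 * 2^4 = 896
Final: R4 = 896

896


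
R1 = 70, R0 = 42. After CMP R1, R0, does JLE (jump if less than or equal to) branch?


Trace:
  R1 = 70, R0 = 42
  CMP R1, R0  → compares 70 vs 42
  JLE checks: is 70 less than or equal to 42?
  70 > 42, so condition is false
Branch taken: No

No


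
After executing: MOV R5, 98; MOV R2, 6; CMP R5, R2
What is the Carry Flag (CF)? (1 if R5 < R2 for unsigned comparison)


Register state trace:
  MOV R5, 98  → R5 = 98
  MOV R2, 6  → R2 = 6
  CMP R5, R2  → unsigned 98 - 6: no borrow
  98 >= 6, so CF = 0
CF = 0

0


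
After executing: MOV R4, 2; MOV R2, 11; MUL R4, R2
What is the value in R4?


Register state trace:
  MOV R4, 2  → R4 = 2
  MOV R2, 11  → R2 = 11
  MUL R4, R2  → R4 = 2 * 11 = 22
Final: R4 = 22

22


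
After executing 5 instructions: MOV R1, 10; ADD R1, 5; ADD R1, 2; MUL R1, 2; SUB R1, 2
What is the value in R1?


Register state trace:
  MOV R1, 10  → R1 = 10
  ADD R1, 5  → R1 = 10 + 5 = 15
  ADD R1, 2  → R1 = 15 + 2 = 17
  MUL R1, 2  → R1 = 17 * 2 = 34
  SUB R1, 2  → R1 = 34 - 2 = 32
Final: R1 = 32

32


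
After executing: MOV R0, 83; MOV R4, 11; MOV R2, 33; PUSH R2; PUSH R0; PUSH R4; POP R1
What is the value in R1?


Stack trace (top is rightmost):
  MOV R0, 83  → R0 = 83
  MOV R4, 11  → R4 = 11
  MOV R2, 33  → R2 = 33
  PUSH R2  → stack: [33]
  PUSH R0  → stack: [33, 83]
  PUSH R4  → stack: [33, 83, 11]
  POP R1  → R1 = 11, stack: [33, 83]
Final: R1 = 11

11


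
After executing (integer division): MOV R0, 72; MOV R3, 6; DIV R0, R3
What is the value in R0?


Register state trace:
  MOV R0, 72  → R0 = 72
  MOV R3, 6  → R3 = 6
  DIV R0, R3  → R0 = 72 // 6 = 12
Final: R0 = 12

12


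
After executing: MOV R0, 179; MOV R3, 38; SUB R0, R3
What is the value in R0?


Register state trace:
  MOV R0, 179  → R0 = 179
  MOV R3, 38  → R3 = 38
  SUB R0, R3  → R0 = 179 - 38 = 141
Final: R0 = 141

141


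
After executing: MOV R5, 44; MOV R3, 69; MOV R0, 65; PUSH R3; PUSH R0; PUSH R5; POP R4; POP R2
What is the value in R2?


Stack trace (top is rightmost):
  MOV R5, 44  → R5 = 44
  MOV R3, 69  → R3 = 69
  MOV R0, 65  → R0 = 65
  PUSH R3  → stack: [69]
  PUSH R0  → stack: [69, 65]
  PUSH R5  → stack: [69, 65, 44]
  POP R4  → R4 = 44, stack: [69, 65]
  POP R2  → R2 = 65, stack: [69]
Final: R2 = 65

65


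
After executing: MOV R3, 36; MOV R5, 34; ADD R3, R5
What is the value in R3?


Register state trace:
  MOV R3, 36  → R3 = 36
  MOV R5, 34  → R5 = 34
  ADD R3, R5  → R3 = 36 + 34 = 70
Final: R3 = 70

70


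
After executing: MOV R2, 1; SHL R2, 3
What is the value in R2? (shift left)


Register state trace:
  MOV R2, 1  → R2 = 1
  SHL R2, 3  → R2 = 1 << 3 = 1 * 2^3 = 8
Final: R2 = 8

8


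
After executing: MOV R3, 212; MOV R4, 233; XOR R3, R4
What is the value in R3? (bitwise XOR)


Register state trace:
  MOV R3, 212  → R3 = 212 (0b11010100)
  MOV R4, 233  → R4 = 233 (0b11101001)
  XOR R3, R4  → R3 = 212 XOR 233 = 61 (0b00111101)
Final: R3 = 61

61


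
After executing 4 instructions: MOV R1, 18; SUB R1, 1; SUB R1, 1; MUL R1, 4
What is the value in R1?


Register state trace:
  MOV R1, 18  → R1 = 18
  SUB R1, 1  → R1 = 18 - 1 = 17
  SUB R1, 1  → R1 = 17 - 1 = 16
  MUL R1, 4  → R1 = 16 * 4 = 64
Final: R1 = 64

64


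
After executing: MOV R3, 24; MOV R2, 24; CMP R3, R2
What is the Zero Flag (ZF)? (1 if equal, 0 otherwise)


Register state trace:
  MOV R3, 24  → R3 = 24
  MOV R2, 24  → R2 = 24
  CMP R3, R2  → computes 24 - 24 = 0
  Result is zero, so values are equal
ZF = 1

1


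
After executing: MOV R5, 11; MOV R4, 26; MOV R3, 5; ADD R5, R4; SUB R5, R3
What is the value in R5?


Register state trace:
  MOV R5, 11  → R5 = 11
  MOV R4, 26  → R4 = 26
  MOV R3, 5  → R3 = 5
  ADD R5, R4  → R5 = 11 + 26 = 37
  SUB R5, R3  → R5 = 37 - 5 = 32
Final: R5 = 32

32


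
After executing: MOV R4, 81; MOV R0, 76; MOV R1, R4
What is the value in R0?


Register state trace:
  MOV R4, 81  → R4 = 81
  MOV R0, 76  → R0 = 76
  MOV R1, R4  → R1 = 81
Final: R0 = 76

76


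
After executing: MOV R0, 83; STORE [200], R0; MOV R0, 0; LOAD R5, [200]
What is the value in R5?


Register and memory trace:
  MOV R0, 83  → R0 = 83
  STORE [200], R0  → mem[200] = 83
  MOV R0, 0  → R0 = 0
  LOAD R5, [200]  → R5 = mem[200] = 83
Final: R5 = 83

83


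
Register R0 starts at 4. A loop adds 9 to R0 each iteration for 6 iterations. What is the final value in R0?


Starting value: R0 = 4
  Iter 1: R0 = 4 + 9 = 13
  Iter 2: R0 = 13 + 9 = 22
  Iter 3: R0 = 22 + 9 = 31
  Iter 4: R0 = 31 + 9 = 40
  Iter 5: R0 = 40 + 9 = 49
  Iter 6: R0 = 49 + 9 = 58
Final: R0 = 58

58


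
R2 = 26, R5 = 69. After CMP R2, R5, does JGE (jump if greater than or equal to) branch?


Trace:
  R2 = 26, R5 = 69
  CMP R2, R5  → compares 26 vs 69
  JGE checks: is 26 greater than or equal to 69?
  26 < 69, so condition is false
Branch taken: No

No


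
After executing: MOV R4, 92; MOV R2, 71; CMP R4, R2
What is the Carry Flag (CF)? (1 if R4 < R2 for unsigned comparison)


Register state trace:
  MOV R4, 92  → R4 = 92
  MOV R2, 71  → R2 = 71
  CMP R4, R2  → unsigned 92 - 71: no borrow
  92 >= 71, so CF = 0
CF = 0

0


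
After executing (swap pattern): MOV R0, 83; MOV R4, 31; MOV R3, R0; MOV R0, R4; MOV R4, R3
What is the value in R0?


Register state trace (swap pattern):
  MOV R0, 83  → R0 = 83
  MOV R4, 31  → R4 = 31
  MOV R3, R0  → R3 = 83  (save R0)
  MOV R0, R4  → R0 = 31  (R0 gets R4's value)
  MOV R4, R3  → R4 = 83  (R4 gets saved value)
Final: R0 = 31

31


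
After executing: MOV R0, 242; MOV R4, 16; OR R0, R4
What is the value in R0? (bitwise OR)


Register state trace:
  MOV R0, 242  → R0 = 242 (0b11110010)
  MOV R4, 16  → R4 = 16 (0b00010000)
  OR R0, R4   → R0 = 242 OR 16 = 242 (0b11110010)
Final: R0 = 242

242


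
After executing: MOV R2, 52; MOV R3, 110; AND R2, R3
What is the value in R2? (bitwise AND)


Register state trace:
  MOV R2, 52  → R2 = 52 (0b00110100)
  MOV R3, 110  → R3 = 110 (0b01101110)
  AND R2, R3  → R2 = 52 AND 110 = 36 (0b00100100)
Final: R2 = 36

36


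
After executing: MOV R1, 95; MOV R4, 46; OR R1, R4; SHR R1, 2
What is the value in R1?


Register state trace:
  MOV R1, 95  → R1 = 95 (0b01011111)
  MOV R4, 46  → R4 = 46 (0b00101110)
  OR R1, R4  → R1 = 95 OR 46 = 127 (0b01111111)
  SHR R1, 2  → R1 = 127 >> 2 = 31
Final: R1 = 31

31


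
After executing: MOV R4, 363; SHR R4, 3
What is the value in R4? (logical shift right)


Register state trace:
  MOV R4, 363  → R4 = 363
  SHR R4, 3  → R4 = 363 >> 3 = 363 // 2^3 = 45
Final: R4 = 45

45


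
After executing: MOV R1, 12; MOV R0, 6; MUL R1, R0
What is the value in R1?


Register state trace:
  MOV R1, 12  → R1 = 12
  MOV R0, 6  → R0 = 6
  MUL R1, R0  → R1 = 12 * 6 = 72
Final: R1 = 72

72


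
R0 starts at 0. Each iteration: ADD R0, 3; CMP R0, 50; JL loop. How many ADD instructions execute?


Loop trace (R0 starts at 0, target 50, step 3):
  ADD #1: R0 = 0 + 3 = 3  → 3 < 50, loop
  ADD #2: R0 = 3 + 3 = 6  → 6 < 50, loop
  ADD #3: R0 = 6 + 3 = 9  → 9 < 50, loop
  ADD #4: R0 = 9 + 3 = 12  → 12 < 50, loop
  ADD #5: R0 = 12 + 3 = 15  → 15 < 50, loop
  ADD #6: R0 = 15 + 3 = 18  → 18 < 50, loop
  ADD #7: R0 = 18 + 3 = 21  → 21 < 50, loop
  ADD #8: R0 = 21 + 3 = 24  → 24 < 50, loop
  ADD #9: R0 = 24 + 3 = 27  → 27 < 50, loop
  ADD #10: R0 = 27 + 3 = 30  → 30 < 50, loop
  ADD #11: R0 = 30 + 3 = 33  → 33 < 50, loop
  ADD #12: R0 = 33 + 3 = 36  → 36 < 50, loop
  ADD #13: R0 = 36 + 3 = 39  → 39 < 50, loop
  ADD #14: R0 = 39 + 3 = 42  → 42 < 50, loop
  ADD #15: R0 = 42 + 3 = 45  → 45 < 50, loop
  ADD #16: R0 = 45 + 3 = 48  → 48 < 50, loop
  ADD #17: R0 = 48 + 3 = 51  → 51 >= 50, exit
Total ADD instructions: 17

17


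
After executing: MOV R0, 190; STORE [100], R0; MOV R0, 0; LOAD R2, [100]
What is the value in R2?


Register and memory trace:
  MOV R0, 190  → R0 = 190
  STORE [100], R0  → mem[100] = 190
  MOV R0, 0  → R0 = 0
  LOAD R2, [100]  → R2 = mem[100] = 190
Final: R2 = 190

190


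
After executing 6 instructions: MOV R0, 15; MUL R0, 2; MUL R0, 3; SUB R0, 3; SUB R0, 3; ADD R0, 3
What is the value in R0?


Register state trace:
  MOV R0, 15  → R0 = 15
  MUL R0, 2  → R0 = 15 * 2 = 30
  MUL R0, 3  → R0 = 30 * 3 = 90
  SUB R0, 3  → R0 = 90 - 3 = 87
  SUB R0, 3  → R0 = 87 - 3 = 84
  ADD R0, 3  → R0 = 84 + 3 = 87
Final: R0 = 87

87


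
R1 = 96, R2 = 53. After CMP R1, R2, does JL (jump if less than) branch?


Trace:
  R1 = 96, R2 = 53
  CMP R1, R2  → compares 96 vs 53
  JL checks: is 96 less than 53?
  96 > 53, so condition is false
Branch taken: No

No


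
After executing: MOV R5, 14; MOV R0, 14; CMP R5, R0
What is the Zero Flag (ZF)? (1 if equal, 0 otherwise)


Register state trace:
  MOV R5, 14  → R5 = 14
  MOV R0, 14  → R0 = 14
  CMP R5, R0  → computes 14 - 14 = 0
  Result is zero, so values are equal
ZF = 1

1


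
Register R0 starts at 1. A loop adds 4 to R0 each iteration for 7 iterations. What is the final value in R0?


Starting value: R0 = 1
  Iter 1: R0 = 1 + 4 = 5
  Iter 2: R0 = 5 + 4 = 9
  Iter 3: R0 = 9 + 4 = 13
  Iter 4: R0 = 13 + 4 = 17
  Iter 5: R0 = 17 + 4 = 21
  Iter 6: R0 = 21 + 4 = 25
  Iter 7: R0 = 25 + 4 = 29
Final: R0 = 29

29


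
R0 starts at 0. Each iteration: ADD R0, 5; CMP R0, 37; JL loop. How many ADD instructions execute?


Loop trace (R0 starts at 0, target 37, step 5):
  ADD #1: R0 = 0 + 5 = 5  → 5 < 37, loop
  ADD #2: R0 = 5 + 5 = 10  → 10 < 37, loop
  ADD #3: R0 = 10 + 5 = 15  → 15 < 37, loop
  ADD #4: R0 = 15 + 5 = 20  → 20 < 37, loop
  ADD #5: R0 = 20 + 5 = 25  → 25 < 37, loop
  ADD #6: R0 = 25 + 5 = 30  → 30 < 37, loop
  ADD #7: R0 = 30 + 5 = 35  → 35 < 37, loop
  ADD #8: R0 = 35 + 5 = 40  → 40 >= 37, exit
Total ADD instructions: 8

8


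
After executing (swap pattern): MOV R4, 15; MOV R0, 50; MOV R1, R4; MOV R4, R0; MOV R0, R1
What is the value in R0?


Register state trace (swap pattern):
  MOV R4, 15  → R4 = 15
  MOV R0, 50  → R0 = 50
  MOV R1, R4  → R1 = 15  (save R4)
  MOV R4, R0  → R4 = 50  (R4 gets R0's value)
  MOV R0, R1  → R0 = 15  (R0 gets saved value)
Final: R0 = 15

15


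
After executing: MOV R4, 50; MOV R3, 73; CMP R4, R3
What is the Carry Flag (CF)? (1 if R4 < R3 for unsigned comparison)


Register state trace:
  MOV R4, 50  → R4 = 50
  MOV R3, 73  → R3 = 73
  CMP R4, R3  → unsigned 50 - 73: borrow occurs
  50 < 73, so CF = 1
CF = 1

1


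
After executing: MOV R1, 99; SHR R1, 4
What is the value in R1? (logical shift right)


Register state trace:
  MOV R1, 99  → R1 = 99
  SHR R1, 4  → R1 = 99 >> 4 = 99 // 2^4 = 6
Final: R1 = 6

6


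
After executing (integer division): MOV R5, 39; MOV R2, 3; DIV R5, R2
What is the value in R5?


Register state trace:
  MOV R5, 39  → R5 = 39
  MOV R2, 3  → R2 = 3
  DIV R5, R2  → R5 = 39 // 3 = 13
Final: R5 = 13

13


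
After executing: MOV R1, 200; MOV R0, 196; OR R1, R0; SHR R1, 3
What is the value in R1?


Register state trace:
  MOV R1, 200  → R1 = 200 (0b11001000)
  MOV R0, 196  → R0 = 196 (0b11000100)
  OR R1, R0  → R1 = 200 OR 196 = 204 (0b11001100)
  SHR R1, 3  → R1 = 204 >> 3 = 25
Final: R1 = 25

25


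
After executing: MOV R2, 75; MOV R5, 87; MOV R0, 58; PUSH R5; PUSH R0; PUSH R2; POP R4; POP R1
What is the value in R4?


Stack trace (top is rightmost):
  MOV R2, 75  → R2 = 75
  MOV R5, 87  → R5 = 87
  MOV R0, 58  → R0 = 58
  PUSH R5  → stack: [87]
  PUSH R0  → stack: [87, 58]
  PUSH R2  → stack: [87, 58, 75]
  POP R4  → R4 = 75, stack: [87, 58]
  POP R1  → R1 = 58, stack: [87]
Final: R4 = 75

75


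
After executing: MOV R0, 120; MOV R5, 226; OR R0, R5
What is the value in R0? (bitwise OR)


Register state trace:
  MOV R0, 120  → R0 = 120 (0b01111000)
  MOV R5, 226  → R5 = 226 (0b11100010)
  OR R0, R5   → R0 = 120 OR 226 = 250 (0b11111010)
Final: R0 = 250

250


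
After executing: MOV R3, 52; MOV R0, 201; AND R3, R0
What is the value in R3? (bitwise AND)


Register state trace:
  MOV R3, 52  → R3 = 52 (0b00110100)
  MOV R0, 201  → R0 = 201 (0b11001001)
  AND R3, R0  → R3 = 52 AND 201 = 0 (0b00000000)
Final: R3 = 0

0


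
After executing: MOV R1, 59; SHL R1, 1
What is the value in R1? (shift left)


Register state trace:
  MOV R1, 59  → R1 = 59
  SHL R1, 1  → R1 = 59 << 1 = 59 * 2^1 = 118
Final: R1 = 118

118


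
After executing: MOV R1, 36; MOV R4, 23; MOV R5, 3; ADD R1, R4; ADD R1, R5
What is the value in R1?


Register state trace:
  MOV R1, 36  → R1 = 36
  MOV R4, 23  → R4 = 23
  MOV R5, 3  → R5 = 3
  ADD R1, R4  → R1 = 36 + 23 = 59
  ADD R1, R5  → R1 = 59 + 3 = 62
Final: R1 = 62

62


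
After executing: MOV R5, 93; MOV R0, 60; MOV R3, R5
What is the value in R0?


Register state trace:
  MOV R5, 93  → R5 = 93
  MOV R0, 60  → R0 = 60
  MOV R3, R5  → R3 = 93
Final: R0 = 60

60


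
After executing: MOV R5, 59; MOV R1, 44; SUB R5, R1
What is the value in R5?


Register state trace:
  MOV R5, 59  → R5 = 59
  MOV R1, 44  → R1 = 44
  SUB R5, R1  → R5 = 59 - 44 = 15
Final: R5 = 15

15


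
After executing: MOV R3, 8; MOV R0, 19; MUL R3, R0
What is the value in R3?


Register state trace:
  MOV R3, 8  → R3 = 8
  MOV R0, 19  → R0 = 19
  MUL R3, R0  → R3 = 8 * 19 = 152
Final: R3 = 152

152


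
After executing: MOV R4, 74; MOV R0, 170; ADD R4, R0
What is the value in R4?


Register state trace:
  MOV R4, 74  → R4 = 74
  MOV R0, 170  → R0 = 170
  ADD R4, R0  → R4 = 74 + 170 = 244
Final: R4 = 244

244


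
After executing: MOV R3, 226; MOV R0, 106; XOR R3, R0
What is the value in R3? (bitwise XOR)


Register state trace:
  MOV R3, 226  → R3 = 226 (0b11100010)
  MOV R0, 106  → R0 = 106 (0b01101010)
  XOR R3, R0  → R3 = 226 XOR 106 = 136 (0b10001000)
Final: R3 = 136

136


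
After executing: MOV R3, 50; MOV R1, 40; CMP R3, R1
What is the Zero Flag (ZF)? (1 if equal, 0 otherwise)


Register state trace:
  MOV R3, 50  → R3 = 50
  MOV R1, 40  → R1 = 40
  CMP R3, R1  → computes 50 - 40 = 10
  Result is nonzero, so values are not equal
ZF = 0

0


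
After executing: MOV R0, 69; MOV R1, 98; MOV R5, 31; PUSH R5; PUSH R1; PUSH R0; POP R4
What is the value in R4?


Stack trace (top is rightmost):
  MOV R0, 69  → R0 = 69
  MOV R1, 98  → R1 = 98
  MOV R5, 31  → R5 = 31
  PUSH R5  → stack: [31]
  PUSH R1  → stack: [31, 98]
  PUSH R0  → stack: [31, 98, 69]
  POP R4  → R4 = 69, stack: [31, 98]
Final: R4 = 69

69


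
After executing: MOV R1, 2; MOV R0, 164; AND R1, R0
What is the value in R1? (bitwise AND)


Register state trace:
  MOV R1, 2  → R1 = 2 (0b00000010)
  MOV R0, 164  → R0 = 164 (0b10100100)
  AND R1, R0  → R1 = 2 AND 164 = 0 (0b00000000)
Final: R1 = 0

0


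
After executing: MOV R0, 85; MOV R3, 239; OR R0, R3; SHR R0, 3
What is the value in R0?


Register state trace:
  MOV R0, 85  → R0 = 85 (0b01010101)
  MOV R3, 239  → R3 = 239 (0b11101111)
  OR R0, R3  → R0 = 85 OR 239 = 255 (0b11111111)
  SHR R0, 3  → R0 = 255 >> 3 = 31
Final: R0 = 31

31


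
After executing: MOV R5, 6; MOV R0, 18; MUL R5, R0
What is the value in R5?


Register state trace:
  MOV R5, 6  → R5 = 6
  MOV R0, 18  → R0 = 18
  MUL R5, R0  → R5 = 6 * 18 = 108
Final: R5 = 108

108


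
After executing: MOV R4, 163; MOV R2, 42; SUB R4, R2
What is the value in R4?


Register state trace:
  MOV R4, 163  → R4 = 163
  MOV R2, 42  → R2 = 42
  SUB R4, R2  → R4 = 163 - 42 = 121
Final: R4 = 121

121


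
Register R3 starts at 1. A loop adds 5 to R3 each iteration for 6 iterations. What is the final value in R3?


Starting value: R3 = 1
  Iter 1: R3 = 1 + 5 = 6
  Iter 2: R3 = 6 + 5 = 11
  Iter 3: R3 = 11 + 5 = 16
  Iter 4: R3 = 16 + 5 = 21
  Iter 5: R3 = 21 + 5 = 26
  Iter 6: R3 = 26 + 5 = 31
Final: R3 = 31

31


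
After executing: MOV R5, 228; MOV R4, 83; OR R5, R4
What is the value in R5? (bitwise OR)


Register state trace:
  MOV R5, 228  → R5 = 228 (0b11100100)
  MOV R4, 83  → R4 = 83 (0b01010011)
  OR R5, R4   → R5 = 228 OR 83 = 247 (0b11110111)
Final: R5 = 247

247


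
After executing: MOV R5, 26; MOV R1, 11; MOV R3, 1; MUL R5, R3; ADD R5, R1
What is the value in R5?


Register state trace:
  MOV R5, 26  → R5 = 26
  MOV R1, 11  → R1 = 11
  MOV R3, 1  → R3 = 1
  MUL R5, R3  → R5 = 26 * 1 = 26
  ADD R5, R1  → R5 = 26 + 11 = 37
Final: R5 = 37

37


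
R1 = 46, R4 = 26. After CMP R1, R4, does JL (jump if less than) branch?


Trace:
  R1 = 46, R4 = 26
  CMP R1, R4  → compares 46 vs 26
  JL checks: is 46 less than 26?
  46 > 26, so condition is false
Branch taken: No

No


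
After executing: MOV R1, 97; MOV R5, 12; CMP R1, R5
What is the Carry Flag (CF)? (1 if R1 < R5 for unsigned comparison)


Register state trace:
  MOV R1, 97  → R1 = 97
  MOV R5, 12  → R5 = 12
  CMP R1, R5  → unsigned 97 - 12: no borrow
  97 >= 12, so CF = 0
CF = 0

0


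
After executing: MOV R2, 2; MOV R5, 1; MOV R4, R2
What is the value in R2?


Register state trace:
  MOV R2, 2  → R2 = 2
  MOV R5, 1  → R5 = 1
  MOV R4, R2  → R4 = 2
Final: R2 = 2

2


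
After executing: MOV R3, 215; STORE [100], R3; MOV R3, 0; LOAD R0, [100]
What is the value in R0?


Register and memory trace:
  MOV R3, 215  → R3 = 215
  STORE [100], R3  → mem[100] = 215
  MOV R3, 0  → R3 = 0
  LOAD R0, [100]  → R0 = mem[100] = 215
Final: R0 = 215

215


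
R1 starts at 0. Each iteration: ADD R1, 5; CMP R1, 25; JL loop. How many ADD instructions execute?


Loop trace (R1 starts at 0, target 25, step 5):
  ADD #1: R1 = 0 + 5 = 5  → 5 < 25, loop
  ADD #2: R1 = 5 + 5 = 10  → 10 < 25, loop
  ADD #3: R1 = 10 + 5 = 15  → 15 < 25, loop
  ADD #4: R1 = 15 + 5 = 20  → 20 < 25, loop
  ADD #5: R1 = 20 + 5 = 25  → 25 >= 25, exit
Total ADD instructions: 5

5


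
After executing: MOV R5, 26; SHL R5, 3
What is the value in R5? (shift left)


Register state trace:
  MOV R5, 26  → R5 = 26
  SHL R5, 3  → R5 = 26 << 3 = 26 * 2^3 = 208
Final: R5 = 208

208


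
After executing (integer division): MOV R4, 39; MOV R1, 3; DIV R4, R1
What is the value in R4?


Register state trace:
  MOV R4, 39  → R4 = 39
  MOV R1, 3  → R1 = 3
  DIV R4, R1  → R4 = 39 // 3 = 13
Final: R4 = 13

13


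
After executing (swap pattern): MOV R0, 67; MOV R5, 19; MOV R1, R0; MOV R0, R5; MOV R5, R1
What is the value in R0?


Register state trace (swap pattern):
  MOV R0, 67  → R0 = 67
  MOV R5, 19  → R5 = 19
  MOV R1, R0  → R1 = 67  (save R0)
  MOV R0, R5  → R0 = 19  (R0 gets R5's value)
  MOV R5, R1  → R5 = 67  (R5 gets saved value)
Final: R0 = 19

19


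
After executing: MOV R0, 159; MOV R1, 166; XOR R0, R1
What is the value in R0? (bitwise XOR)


Register state trace:
  MOV R0, 159  → R0 = 159 (0b10011111)
  MOV R1, 166  → R1 = 166 (0b10100110)
  XOR R0, R1  → R0 = 159 XOR 166 = 57 (0b00111001)
Final: R0 = 57

57


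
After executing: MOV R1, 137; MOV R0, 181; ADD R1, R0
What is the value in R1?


Register state trace:
  MOV R1, 137  → R1 = 137
  MOV R0, 181  → R0 = 181
  ADD R1, R0  → R1 = 137 + 181 = 318
Final: R1 = 318

318


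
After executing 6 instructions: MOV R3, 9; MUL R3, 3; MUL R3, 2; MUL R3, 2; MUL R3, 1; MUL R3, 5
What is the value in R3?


Register state trace:
  MOV R3, 9  → R3 = 9
  MUL R3, 3  → R3 = 9 * 3 = 27
  MUL R3, 2  → R3 = 27 * 2 = 54
  MUL R3, 2  → R3 = 54 * 2 = 108
  MUL R3, 1  → R3 = 108 * 1 = 108
  MUL R3, 5  → R3 = 108 * 5 = 540
Final: R3 = 540

540


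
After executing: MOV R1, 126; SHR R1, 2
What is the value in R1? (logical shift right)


Register state trace:
  MOV R1, 126  → R1 = 126
  SHR R1, 2  → R1 = 126 >> 2 = 126 // 2^2 = 31
Final: R1 = 31

31


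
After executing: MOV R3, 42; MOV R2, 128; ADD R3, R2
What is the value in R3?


Register state trace:
  MOV R3, 42  → R3 = 42
  MOV R2, 128  → R2 = 128
  ADD R3, R2  → R3 = 42 + 128 = 170
Final: R3 = 170

170


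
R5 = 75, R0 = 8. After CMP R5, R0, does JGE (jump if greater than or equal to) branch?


Trace:
  R5 = 75, R0 = 8
  CMP R5, R0  → compares 75 vs 8
  JGE checks: is 75 greater than or equal to 8?
  75 > 8, so condition is true
Branch taken: Yes

Yes


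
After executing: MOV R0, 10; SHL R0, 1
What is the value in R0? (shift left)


Register state trace:
  MOV R0, 10  → R0 = 10
  SHL R0, 1  → R0 = 10 << 1 = 10 * 2^1 = 20
Final: R0 = 20

20


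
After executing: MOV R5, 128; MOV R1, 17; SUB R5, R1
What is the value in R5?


Register state trace:
  MOV R5, 128  → R5 = 128
  MOV R1, 17  → R1 = 17
  SUB R5, R1  → R5 = 128 - 17 = 111
Final: R5 = 111

111


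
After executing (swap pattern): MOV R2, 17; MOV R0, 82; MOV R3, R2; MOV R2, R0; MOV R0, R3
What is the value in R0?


Register state trace (swap pattern):
  MOV R2, 17  → R2 = 17
  MOV R0, 82  → R0 = 82
  MOV R3, R2  → R3 = 17  (save R2)
  MOV R2, R0  → R2 = 82  (R2 gets R0's value)
  MOV R0, R3  → R0 = 17  (R0 gets saved value)
Final: R0 = 17

17


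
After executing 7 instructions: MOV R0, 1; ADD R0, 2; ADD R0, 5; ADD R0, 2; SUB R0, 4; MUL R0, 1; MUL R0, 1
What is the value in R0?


Register state trace:
  MOV R0, 1  → R0 = 1
  ADD R0, 2  → R0 = 1 + 2 = 3
  ADD R0, 5  → R0 = 3 + 5 = 8
  ADD R0, 2  → R0 = 8 + 2 = 10
  SUB R0, 4  → R0 = 10 - 4 = 6
  MUL R0, 1  → R0 = 6 * 1 = 6
  MUL R0, 1  → R0 = 6 * 1 = 6
Final: R0 = 6

6


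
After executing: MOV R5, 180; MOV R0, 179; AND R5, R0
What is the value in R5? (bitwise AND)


Register state trace:
  MOV R5, 180  → R5 = 180 (0b10110100)
  MOV R0, 179  → R0 = 179 (0b10110011)
  AND R5, R0  → R5 = 180 AND 179 = 176 (0b10110000)
Final: R5 = 176

176


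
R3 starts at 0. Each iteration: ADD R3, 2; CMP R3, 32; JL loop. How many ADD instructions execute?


Loop trace (R3 starts at 0, target 32, step 2):
  ADD #1: R3 = 0 + 2 = 2  → 2 < 32, loop
  ADD #2: R3 = 2 + 2 = 4  → 4 < 32, loop
  ADD #3: R3 = 4 + 2 = 6  → 6 < 32, loop
  ADD #4: R3 = 6 + 2 = 8  → 8 < 32, loop
  ADD #5: R3 = 8 + 2 = 10  → 10 < 32, loop
  ADD #6: R3 = 10 + 2 = 12  → 12 < 32, loop
  ADD #7: R3 = 12 + 2 = 14  → 14 < 32, loop
  ADD #8: R3 = 14 + 2 = 16  → 16 < 32, loop
  ADD #9: R3 = 16 + 2 = 18  → 18 < 32, loop
  ADD #10: R3 = 18 + 2 = 20  → 20 < 32, loop
  ADD #11: R3 = 20 + 2 = 22  → 22 < 32, loop
  ADD #12: R3 = 22 + 2 = 24  → 24 < 32, loop
  ADD #13: R3 = 24 + 2 = 26  → 26 < 32, loop
  ADD #14: R3 = 26 + 2 = 28  → 28 < 32, loop
  ADD #15: R3 = 28 + 2 = 30  → 30 < 32, loop
  ADD #16: R3 = 30 + 2 = 32  → 32 >= 32, exit
Total ADD instructions: 16

16
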